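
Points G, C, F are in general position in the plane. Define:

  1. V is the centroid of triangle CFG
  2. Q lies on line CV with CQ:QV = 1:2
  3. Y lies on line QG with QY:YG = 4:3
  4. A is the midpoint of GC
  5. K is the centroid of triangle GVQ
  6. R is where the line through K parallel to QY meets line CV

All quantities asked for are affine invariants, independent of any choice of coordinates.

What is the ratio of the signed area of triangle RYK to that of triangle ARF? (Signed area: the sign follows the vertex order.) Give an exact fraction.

[RYK]:[ARF] = -1/9

Set G = (0, 0), C = (1, 0), F = (0, 1); any affine frame gives the same invariant.
1. V is the centroid of triangle CFG ⇒ V = (1/3, 1/3)
2. Q lies on line CV with CQ:QV = 1:2 ⇒ Q = (7/9, 1/9)
3. Y lies on line QG with QY:YG = 4:3 ⇒ Y = (1/3, 1/21)
4. A is the midpoint of GC ⇒ A = (1/2, 0)
5. K is the centroid of triangle GVQ ⇒ K = (10/27, 4/27)
6. R is where the line through K parallel to QY meets line CV ⇒ R = (17/27, 5/27)
2·[RYK] = -2/81, 2·[ARF] = 2/9
[RYK]:[ARF] = -2/81:2/9 = -1/9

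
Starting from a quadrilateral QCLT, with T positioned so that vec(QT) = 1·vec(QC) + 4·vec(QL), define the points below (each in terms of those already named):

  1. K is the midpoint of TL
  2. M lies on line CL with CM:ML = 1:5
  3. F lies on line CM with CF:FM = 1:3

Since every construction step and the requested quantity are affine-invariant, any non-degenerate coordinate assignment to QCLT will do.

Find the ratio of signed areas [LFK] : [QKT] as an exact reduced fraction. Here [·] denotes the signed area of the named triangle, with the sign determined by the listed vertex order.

Work in coordinates with Q = (0, 0), C = (1, 0), L = (0, 1), T = (1, 4).
1. K is the midpoint of TL ⇒ K = (1/2, 5/2)
2. M lies on line CL with CM:ML = 1:5 ⇒ M = (5/6, 1/6)
3. F lies on line CM with CF:FM = 1:3 ⇒ F = (23/24, 1/24)
2·[LFK] = 23/12, 2·[QKT] = -1/2
[LFK]:[QKT] = 23/12:-1/2 = -23/6

[LFK]:[QKT] = -23/6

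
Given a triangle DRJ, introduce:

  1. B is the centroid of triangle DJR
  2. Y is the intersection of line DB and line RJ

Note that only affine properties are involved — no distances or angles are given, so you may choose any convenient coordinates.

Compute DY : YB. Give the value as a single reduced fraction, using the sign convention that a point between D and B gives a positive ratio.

Choose coordinates D = (0, 0), R = (1, 0), J = (0, 1).
1. B is the centroid of triangle DJR ⇒ B = (1/3, 1/3)
2. Y is the intersection of line DB and line RJ ⇒ Y = (1/2, 1/2)
Y = D + t·(B−D) with t = 3/2, so DY:YB = t:(1−t) = 3/2:-1/2

DY:YB = -3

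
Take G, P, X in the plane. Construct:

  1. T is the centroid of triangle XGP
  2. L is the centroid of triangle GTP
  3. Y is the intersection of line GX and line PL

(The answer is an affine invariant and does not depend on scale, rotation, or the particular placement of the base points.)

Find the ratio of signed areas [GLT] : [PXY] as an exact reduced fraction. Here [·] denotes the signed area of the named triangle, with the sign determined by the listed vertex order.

Set G = (0, 0), P = (1, 0), X = (0, 1); any affine frame gives the same invariant.
1. T is the centroid of triangle XGP ⇒ T = (1/3, 1/3)
2. L is the centroid of triangle GTP ⇒ L = (4/9, 1/9)
3. Y is the intersection of line GX and line PL ⇒ Y = (0, 1/5)
2·[GLT] = 1/9, 2·[PXY] = 4/5
[GLT]:[PXY] = 1/9:4/5 = 5/36

[GLT]:[PXY] = 5/36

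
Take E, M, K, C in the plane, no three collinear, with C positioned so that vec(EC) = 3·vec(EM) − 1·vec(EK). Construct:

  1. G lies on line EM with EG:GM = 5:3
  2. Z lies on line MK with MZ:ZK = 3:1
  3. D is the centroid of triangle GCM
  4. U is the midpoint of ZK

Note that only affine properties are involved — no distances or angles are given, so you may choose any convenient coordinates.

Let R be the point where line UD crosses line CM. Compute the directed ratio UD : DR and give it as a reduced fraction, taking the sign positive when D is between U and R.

UD:DR = -8

Set E = (0, 0), M = (1, 0), K = (0, 1), C = (3, -1); any affine frame gives the same invariant.
1. G lies on line EM with EG:GM = 5:3 ⇒ G = (5/8, 0)
2. Z lies on line MK with MZ:ZK = 3:1 ⇒ Z = (1/4, 3/4)
3. D is the centroid of triangle GCM ⇒ D = (37/24, -1/3)
4. U is the midpoint of ZK ⇒ U = (1/8, 7/8)
line UD meets CM at R = (131/96, -35/192)
D = U + t·(R−U) with t = 8/7, so UD:DR = 8/7:-1/7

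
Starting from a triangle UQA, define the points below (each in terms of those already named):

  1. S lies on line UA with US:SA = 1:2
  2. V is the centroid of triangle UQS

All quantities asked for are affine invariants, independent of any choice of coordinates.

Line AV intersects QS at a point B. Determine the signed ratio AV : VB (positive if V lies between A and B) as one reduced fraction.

Work in coordinates with U = (0, 0), Q = (1, 0), A = (0, 1).
1. S lies on line UA with US:SA = 1:2 ⇒ S = (0, 1/3)
2. V is the centroid of triangle UQS ⇒ V = (1/3, 1/9)
line AV meets QS at B = (2/7, 5/21)
V = A + t·(B−A) with t = 7/6, so AV:VB = 7/6:-1/6

AV:VB = -7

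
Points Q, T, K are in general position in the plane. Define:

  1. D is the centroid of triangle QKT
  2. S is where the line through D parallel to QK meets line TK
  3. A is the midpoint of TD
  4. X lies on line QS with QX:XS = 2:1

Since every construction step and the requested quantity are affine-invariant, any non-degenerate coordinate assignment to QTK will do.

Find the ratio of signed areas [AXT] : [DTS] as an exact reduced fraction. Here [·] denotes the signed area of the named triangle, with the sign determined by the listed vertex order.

[AXT]:[DTS] = -1/12

Assign Q = (0, 0), T = (1, 0), K = (0, 1) — the answer is frame-independent, so this choice is without loss of generality.
1. D is the centroid of triangle QKT ⇒ D = (1/3, 1/3)
2. S is where the line through D parallel to QK meets line TK ⇒ S = (1/3, 2/3)
3. A is the midpoint of TD ⇒ A = (2/3, 1/6)
4. X lies on line QS with QX:XS = 2:1 ⇒ X = (2/9, 4/9)
2·[AXT] = -1/54, 2·[DTS] = 2/9
[AXT]:[DTS] = -1/54:2/9 = -1/12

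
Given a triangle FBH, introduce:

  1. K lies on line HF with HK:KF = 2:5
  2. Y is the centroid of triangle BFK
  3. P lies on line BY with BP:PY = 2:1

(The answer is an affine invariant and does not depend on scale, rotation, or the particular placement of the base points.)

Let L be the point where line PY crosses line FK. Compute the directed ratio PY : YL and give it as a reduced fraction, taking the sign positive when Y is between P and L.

Choose coordinates F = (0, 0), B = (1, 0), H = (0, 1).
1. K lies on line HF with HK:KF = 2:5 ⇒ K = (0, 5/7)
2. Y is the centroid of triangle BFK ⇒ Y = (1/3, 5/21)
3. P lies on line BY with BP:PY = 2:1 ⇒ P = (5/9, 10/63)
line PY meets FK at L = (0, 5/14)
Y = P + t·(L−P) with t = 2/5, so PY:YL = 2/5:3/5

PY:YL = 2/3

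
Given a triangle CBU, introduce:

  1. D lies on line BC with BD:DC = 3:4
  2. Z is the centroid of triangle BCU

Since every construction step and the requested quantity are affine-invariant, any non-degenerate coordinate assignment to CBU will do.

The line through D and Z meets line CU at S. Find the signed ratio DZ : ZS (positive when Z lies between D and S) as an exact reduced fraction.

Work in coordinates with C = (0, 0), B = (1, 0), U = (0, 1).
1. D lies on line BC with BD:DC = 3:4 ⇒ D = (4/7, 0)
2. Z is the centroid of triangle BCU ⇒ Z = (1/3, 1/3)
line DZ meets CU at S = (0, 4/5)
Z = D + t·(S−D) with t = 5/12, so DZ:ZS = 5/12:7/12

DZ:ZS = 5/7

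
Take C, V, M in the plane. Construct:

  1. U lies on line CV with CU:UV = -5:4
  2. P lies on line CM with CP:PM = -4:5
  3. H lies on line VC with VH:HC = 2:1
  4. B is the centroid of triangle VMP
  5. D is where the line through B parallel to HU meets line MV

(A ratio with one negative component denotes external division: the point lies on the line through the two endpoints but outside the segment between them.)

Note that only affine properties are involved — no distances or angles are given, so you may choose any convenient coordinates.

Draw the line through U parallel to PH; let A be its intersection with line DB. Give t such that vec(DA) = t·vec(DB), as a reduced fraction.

t = -7/4

Assign C = (0, 0), V = (1, 0), M = (0, 1) — the answer is frame-independent, so this choice is without loss of generality.
1. U lies on line CV with CU:UV = -5:4 ⇒ U = (5, 0)
2. P lies on line CM with CP:PM = -4:5 ⇒ P = (0, -4)
3. H lies on line VC with VH:HC = 2:1 ⇒ H = (1/3, 0)
4. B is the centroid of triangle VMP ⇒ B = (1/3, -1)
5. D is where the line through B parallel to HU meets line MV ⇒ D = (2, -1)
through U parallel to PH: direction (1/3, 4); meets DB at A = (59/12, -1)
A = D + t·(B−D) with t = -7/4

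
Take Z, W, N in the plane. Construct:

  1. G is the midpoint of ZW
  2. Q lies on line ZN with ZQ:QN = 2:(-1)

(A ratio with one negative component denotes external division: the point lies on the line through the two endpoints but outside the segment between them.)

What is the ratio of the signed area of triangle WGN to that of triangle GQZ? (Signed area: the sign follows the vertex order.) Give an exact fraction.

[WGN]:[GQZ] = -1/2

Assign Z = (0, 0), W = (1, 0), N = (0, 1) — the answer is frame-independent, so this choice is without loss of generality.
1. G is the midpoint of ZW ⇒ G = (1/2, 0)
2. Q lies on line ZN with ZQ:QN = 2:(-1) ⇒ Q = (0, 2)
2·[WGN] = -1/2, 2·[GQZ] = 1
[WGN]:[GQZ] = -1/2:1 = -1/2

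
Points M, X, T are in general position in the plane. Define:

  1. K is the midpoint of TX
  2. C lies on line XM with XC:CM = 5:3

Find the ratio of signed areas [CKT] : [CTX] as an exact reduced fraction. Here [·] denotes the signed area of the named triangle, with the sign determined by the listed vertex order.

[CKT]:[CTX] = -1/2

Choose coordinates M = (0, 0), X = (1, 0), T = (0, 1).
1. K is the midpoint of TX ⇒ K = (1/2, 1/2)
2. C lies on line XM with XC:CM = 5:3 ⇒ C = (3/8, 0)
2·[CKT] = 5/16, 2·[CTX] = -5/8
[CKT]:[CTX] = 5/16:-5/8 = -1/2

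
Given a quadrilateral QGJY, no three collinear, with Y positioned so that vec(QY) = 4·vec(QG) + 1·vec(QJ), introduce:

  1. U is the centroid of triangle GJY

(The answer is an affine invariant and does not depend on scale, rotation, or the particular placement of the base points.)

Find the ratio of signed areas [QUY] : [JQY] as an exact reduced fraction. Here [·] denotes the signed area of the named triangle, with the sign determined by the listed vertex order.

Set Q = (0, 0), G = (1, 0), J = (0, 1), Y = (4, 1); any affine frame gives the same invariant.
1. U is the centroid of triangle GJY ⇒ U = (5/3, 2/3)
2·[QUY] = -1, 2·[JQY] = 4
[QUY]:[JQY] = -1:4 = -1/4

[QUY]:[JQY] = -1/4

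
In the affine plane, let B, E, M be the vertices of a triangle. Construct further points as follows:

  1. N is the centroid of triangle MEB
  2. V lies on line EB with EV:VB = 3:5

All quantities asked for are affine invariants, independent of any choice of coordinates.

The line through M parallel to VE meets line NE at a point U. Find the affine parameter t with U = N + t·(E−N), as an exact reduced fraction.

t = -2

Assign B = (0, 0), E = (1, 0), M = (0, 1) — the answer is frame-independent, so this choice is without loss of generality.
1. N is the centroid of triangle MEB ⇒ N = (1/3, 1/3)
2. V lies on line EB with EV:VB = 3:5 ⇒ V = (5/8, 0)
through M parallel to VE: direction (3/8, 0); meets NE at U = (-1, 1)
U = N + t·(E−N) with t = -2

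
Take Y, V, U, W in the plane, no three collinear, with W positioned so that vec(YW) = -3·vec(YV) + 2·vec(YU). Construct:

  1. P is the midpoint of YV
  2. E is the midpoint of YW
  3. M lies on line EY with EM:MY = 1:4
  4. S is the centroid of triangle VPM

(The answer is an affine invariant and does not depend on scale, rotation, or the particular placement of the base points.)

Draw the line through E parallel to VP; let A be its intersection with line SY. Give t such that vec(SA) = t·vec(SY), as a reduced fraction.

t = -11/4

Assign Y = (0, 0), V = (1, 0), U = (0, 1), W = (-3, 2) — the answer is frame-independent, so this choice is without loss of generality.
1. P is the midpoint of YV ⇒ P = (1/2, 0)
2. E is the midpoint of YW ⇒ E = (-3/2, 1)
3. M lies on line EY with EM:MY = 1:4 ⇒ M = (-6/5, 4/5)
4. S is the centroid of triangle VPM ⇒ S = (1/10, 4/15)
through E parallel to VP: direction (-1/2, 0); meets SY at A = (3/8, 1)
A = S + t·(Y−S) with t = -11/4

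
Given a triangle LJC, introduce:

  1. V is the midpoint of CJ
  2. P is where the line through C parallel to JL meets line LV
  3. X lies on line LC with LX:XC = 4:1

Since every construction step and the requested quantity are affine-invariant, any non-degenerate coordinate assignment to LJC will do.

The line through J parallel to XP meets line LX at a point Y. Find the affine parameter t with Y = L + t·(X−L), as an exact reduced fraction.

Work in coordinates with L = (0, 0), J = (1, 0), C = (0, 1).
1. V is the midpoint of CJ ⇒ V = (1/2, 1/2)
2. P is where the line through C parallel to JL meets line LV ⇒ P = (1, 1)
3. X lies on line LC with LX:XC = 4:1 ⇒ X = (0, 4/5)
through J parallel to XP: direction (1, 1/5); meets LX at Y = (0, -1/5)
Y = L + t·(X−L) with t = -1/4

t = -1/4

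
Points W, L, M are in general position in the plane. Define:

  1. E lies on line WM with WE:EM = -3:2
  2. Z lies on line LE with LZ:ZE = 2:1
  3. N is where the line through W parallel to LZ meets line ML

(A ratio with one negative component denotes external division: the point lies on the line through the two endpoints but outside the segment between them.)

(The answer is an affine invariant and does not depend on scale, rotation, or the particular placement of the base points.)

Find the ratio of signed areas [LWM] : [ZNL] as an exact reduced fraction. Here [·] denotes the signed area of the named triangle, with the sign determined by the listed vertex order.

Choose coordinates W = (0, 0), L = (1, 0), M = (0, 1).
1. E lies on line WM with WE:EM = -3:2 ⇒ E = (0, 3)
2. Z lies on line LE with LZ:ZE = 2:1 ⇒ Z = (1/3, 2)
3. N is where the line through W parallel to LZ meets line ML ⇒ N = (-1/2, 3/2)
2·[LWM] = -1, 2·[ZNL] = 2
[LWM]:[ZNL] = -1:2 = -1/2

[LWM]:[ZNL] = -1/2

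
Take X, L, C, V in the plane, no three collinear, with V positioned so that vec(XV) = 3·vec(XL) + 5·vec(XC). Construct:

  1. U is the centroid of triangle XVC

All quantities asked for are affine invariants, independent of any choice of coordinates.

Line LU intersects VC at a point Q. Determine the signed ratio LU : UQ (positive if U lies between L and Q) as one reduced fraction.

Set X = (0, 0), L = (1, 0), C = (0, 1), V = (3, 5); any affine frame gives the same invariant.
1. U is the centroid of triangle XVC ⇒ U = (1, 2)
line LU meets VC at Q = (1, 7/3)
U = L + t·(Q−L) with t = 6/7, so LU:UQ = 6/7:1/7

LU:UQ = 6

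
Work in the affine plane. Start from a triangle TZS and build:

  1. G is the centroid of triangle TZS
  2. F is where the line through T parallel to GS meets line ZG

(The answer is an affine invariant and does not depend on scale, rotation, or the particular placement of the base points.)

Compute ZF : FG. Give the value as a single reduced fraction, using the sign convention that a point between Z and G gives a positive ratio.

Choose coordinates T = (0, 0), Z = (1, 0), S = (0, 1).
1. G is the centroid of triangle TZS ⇒ G = (1/3, 1/3)
2. F is where the line through T parallel to GS meets line ZG ⇒ F = (-1/3, 2/3)
F = Z + t·(G−Z) with t = 2, so ZF:FG = t:(1−t) = 2:-1

ZF:FG = -2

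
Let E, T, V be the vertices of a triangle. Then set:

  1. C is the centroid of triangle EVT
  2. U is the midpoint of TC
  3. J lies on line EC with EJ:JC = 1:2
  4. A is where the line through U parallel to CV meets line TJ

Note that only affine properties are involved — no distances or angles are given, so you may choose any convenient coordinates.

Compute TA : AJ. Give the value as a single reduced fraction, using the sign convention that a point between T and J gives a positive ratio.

TA:AJ = 3/7

Assign E = (0, 0), T = (1, 0), V = (0, 1) — the answer is frame-independent, so this choice is without loss of generality.
1. C is the centroid of triangle EVT ⇒ C = (1/3, 1/3)
2. U is the midpoint of TC ⇒ U = (2/3, 1/6)
3. J lies on line EC with EJ:JC = 1:2 ⇒ J = (1/9, 1/9)
4. A is where the line through U parallel to CV meets line TJ ⇒ A = (11/15, 1/30)
A = T + t·(J−T) with t = 3/10, so TA:AJ = t:(1−t) = 3/10:7/10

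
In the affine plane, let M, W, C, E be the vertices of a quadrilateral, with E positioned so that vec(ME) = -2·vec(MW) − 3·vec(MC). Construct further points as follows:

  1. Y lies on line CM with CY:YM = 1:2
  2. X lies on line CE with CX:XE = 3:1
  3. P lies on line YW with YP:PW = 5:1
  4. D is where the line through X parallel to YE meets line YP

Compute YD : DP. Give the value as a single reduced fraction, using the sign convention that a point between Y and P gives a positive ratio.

Choose coordinates M = (0, 0), W = (1, 0), C = (0, 1), E = (-2, -3).
1. Y lies on line CM with CY:YM = 1:2 ⇒ Y = (0, 2/3)
2. X lies on line CE with CX:XE = 3:1 ⇒ X = (-3/2, -2)
3. P lies on line YW with YP:PW = 5:1 ⇒ P = (5/6, 1/9)
4. D is where the line through X parallel to YE meets line YP ⇒ D = (-1/30, 31/45)
D = Y + t·(P−Y) with t = -1/25, so YD:DP = t:(1−t) = -1/25:26/25

YD:DP = -1/26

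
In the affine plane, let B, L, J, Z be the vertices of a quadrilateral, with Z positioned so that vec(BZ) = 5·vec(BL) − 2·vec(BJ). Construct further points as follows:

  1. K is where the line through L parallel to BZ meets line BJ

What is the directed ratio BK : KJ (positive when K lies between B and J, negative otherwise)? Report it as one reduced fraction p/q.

Work in coordinates with B = (0, 0), L = (1, 0), J = (0, 1), Z = (5, -2).
1. K is where the line through L parallel to BZ meets line BJ ⇒ K = (0, 2/5)
K = B + t·(J−B) with t = 2/5, so BK:KJ = t:(1−t) = 2/5:3/5

BK:KJ = 2/3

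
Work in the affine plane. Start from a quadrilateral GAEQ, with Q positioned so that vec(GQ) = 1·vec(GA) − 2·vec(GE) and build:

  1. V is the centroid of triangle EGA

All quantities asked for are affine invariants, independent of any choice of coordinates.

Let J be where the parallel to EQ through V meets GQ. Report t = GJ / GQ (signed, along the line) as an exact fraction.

Assign G = (0, 0), A = (1, 0), E = (0, 1), Q = (1, -2) — the answer is frame-independent, so this choice is without loss of generality.
1. V is the centroid of triangle EGA ⇒ V = (1/3, 1/3)
through V parallel to EQ: direction (1, -3); meets GQ at J = (4/3, -8/3)
J = G + t·(Q−G) with t = 4/3

t = 4/3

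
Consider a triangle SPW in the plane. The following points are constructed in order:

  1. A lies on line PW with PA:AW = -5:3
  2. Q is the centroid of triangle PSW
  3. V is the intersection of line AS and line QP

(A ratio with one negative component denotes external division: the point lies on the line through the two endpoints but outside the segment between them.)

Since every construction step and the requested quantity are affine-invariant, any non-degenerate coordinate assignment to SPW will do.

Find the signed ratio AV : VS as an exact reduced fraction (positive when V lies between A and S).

Set S = (0, 0), P = (1, 0), W = (0, 1); any affine frame gives the same invariant.
1. A lies on line PW with PA:AW = -5:3 ⇒ A = (-3/2, 5/2)
2. Q is the centroid of triangle PSW ⇒ Q = (1/3, 1/3)
3. V is the intersection of line AS and line QP ⇒ V = (-3/7, 5/7)
V = A + t·(S−A) with t = 5/7, so AV:VS = t:(1−t) = 5/7:2/7

AV:VS = 5/2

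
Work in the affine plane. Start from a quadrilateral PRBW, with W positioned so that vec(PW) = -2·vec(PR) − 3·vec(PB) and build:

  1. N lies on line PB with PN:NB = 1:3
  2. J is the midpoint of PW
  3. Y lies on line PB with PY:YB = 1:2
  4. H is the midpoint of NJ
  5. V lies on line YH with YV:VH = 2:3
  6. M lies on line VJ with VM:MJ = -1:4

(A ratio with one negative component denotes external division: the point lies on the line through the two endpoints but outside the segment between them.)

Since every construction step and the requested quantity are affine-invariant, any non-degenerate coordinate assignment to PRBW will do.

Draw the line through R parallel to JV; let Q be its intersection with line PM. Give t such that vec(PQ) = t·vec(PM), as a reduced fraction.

t = -29/5

Work in coordinates with P = (0, 0), R = (1, 0), B = (0, 1), W = (-2, -3).
1. N lies on line PB with PN:NB = 1:3 ⇒ N = (0, 1/4)
2. J is the midpoint of PW ⇒ J = (-1, -3/2)
3. Y lies on line PB with PY:YB = 1:2 ⇒ Y = (0, 1/3)
4. H is the midpoint of NJ ⇒ H = (-1/2, -5/8)
5. V lies on line YH with YV:VH = 2:3 ⇒ V = (-1/5, -1/20)
6. M lies on line VJ with VM:MJ = -1:4 ⇒ M = (1/15, 13/30)
through R parallel to JV: direction (4/5, 29/20); meets PM at Q = (-29/75, -377/150)
Q = P + t·(M−P) with t = -29/5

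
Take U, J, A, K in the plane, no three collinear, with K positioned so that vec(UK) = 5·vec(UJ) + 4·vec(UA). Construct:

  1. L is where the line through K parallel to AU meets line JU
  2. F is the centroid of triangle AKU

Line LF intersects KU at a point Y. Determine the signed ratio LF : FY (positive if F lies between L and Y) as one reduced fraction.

Choose coordinates U = (0, 0), J = (1, 0), A = (0, 1), K = (5, 4).
1. L is where the line through K parallel to AU meets line JU ⇒ L = (5, 0)
2. F is the centroid of triangle AKU ⇒ F = (5/3, 5/3)
line LF meets KU at Y = (25/13, 20/13)
F = L + t·(Y−L) with t = 13/12, so LF:FY = 13/12:-1/12

LF:FY = -13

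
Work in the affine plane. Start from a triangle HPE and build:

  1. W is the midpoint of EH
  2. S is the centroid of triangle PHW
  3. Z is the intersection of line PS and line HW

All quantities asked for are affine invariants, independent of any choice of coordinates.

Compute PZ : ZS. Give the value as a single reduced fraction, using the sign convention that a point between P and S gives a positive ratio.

Work in coordinates with H = (0, 0), P = (1, 0), E = (0, 1).
1. W is the midpoint of EH ⇒ W = (0, 1/2)
2. S is the centroid of triangle PHW ⇒ S = (1/3, 1/6)
3. Z is the intersection of line PS and line HW ⇒ Z = (0, 1/4)
Z = P + t·(S−P) with t = 3/2, so PZ:ZS = t:(1−t) = 3/2:-1/2

PZ:ZS = -3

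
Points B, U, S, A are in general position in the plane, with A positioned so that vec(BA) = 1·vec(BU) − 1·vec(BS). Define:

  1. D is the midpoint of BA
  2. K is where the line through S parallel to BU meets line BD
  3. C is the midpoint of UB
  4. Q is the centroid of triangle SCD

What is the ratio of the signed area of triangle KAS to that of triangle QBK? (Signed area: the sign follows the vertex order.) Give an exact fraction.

Assign B = (0, 0), U = (1, 0), S = (0, 1), A = (1, -1) — the answer is frame-independent, so this choice is without loss of generality.
1. D is the midpoint of BA ⇒ D = (1/2, -1/2)
2. K is where the line through S parallel to BU meets line BD ⇒ K = (-1, 1)
3. C is the midpoint of UB ⇒ C = (1/2, 0)
4. Q is the centroid of triangle SCD ⇒ Q = (1/3, 1/6)
2·[KAS] = 2, 2·[QBK] = -1/2
[KAS]:[QBK] = 2:-1/2 = -4

[KAS]:[QBK] = -4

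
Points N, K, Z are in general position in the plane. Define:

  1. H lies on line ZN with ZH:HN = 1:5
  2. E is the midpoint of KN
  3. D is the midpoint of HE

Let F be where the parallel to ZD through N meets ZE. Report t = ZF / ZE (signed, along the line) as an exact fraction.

Set N = (0, 0), K = (1, 0), Z = (0, 1); any affine frame gives the same invariant.
1. H lies on line ZN with ZH:HN = 1:5 ⇒ H = (0, 5/6)
2. E is the midpoint of KN ⇒ E = (1/2, 0)
3. D is the midpoint of HE ⇒ D = (1/4, 5/12)
through N parallel to ZD: direction (1/4, -7/12); meets ZE at F = (-3, 7)
F = Z + t·(E−Z) with t = -6

t = -6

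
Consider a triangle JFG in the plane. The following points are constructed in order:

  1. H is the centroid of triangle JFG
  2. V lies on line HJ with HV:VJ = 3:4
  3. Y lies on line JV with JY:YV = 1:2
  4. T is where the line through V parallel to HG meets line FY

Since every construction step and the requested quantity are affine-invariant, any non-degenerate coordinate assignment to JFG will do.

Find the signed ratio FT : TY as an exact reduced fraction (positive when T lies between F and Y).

FT:TY = 15/4

Set J = (0, 0), F = (1, 0), G = (0, 1); any affine frame gives the same invariant.
1. H is the centroid of triangle JFG ⇒ H = (1/3, 1/3)
2. V lies on line HJ with HV:VJ = 3:4 ⇒ V = (4/21, 4/21)
3. Y lies on line JV with JY:YV = 1:2 ⇒ Y = (4/63, 4/63)
4. T is where the line through V parallel to HG meets line FY ⇒ T = (104/399, 20/399)
T = F + t·(Y−F) with t = 15/19, so FT:TY = t:(1−t) = 15/19:4/19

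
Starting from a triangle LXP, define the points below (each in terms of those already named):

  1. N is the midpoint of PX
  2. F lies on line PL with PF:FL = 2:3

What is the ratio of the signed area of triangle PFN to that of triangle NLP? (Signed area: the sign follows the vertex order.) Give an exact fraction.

Work in coordinates with L = (0, 0), X = (1, 0), P = (0, 1).
1. N is the midpoint of PX ⇒ N = (1/2, 1/2)
2. F lies on line PL with PF:FL = 2:3 ⇒ F = (0, 3/5)
2·[PFN] = 1/5, 2·[NLP] = -1/2
[PFN]:[NLP] = 1/5:-1/2 = -2/5

[PFN]:[NLP] = -2/5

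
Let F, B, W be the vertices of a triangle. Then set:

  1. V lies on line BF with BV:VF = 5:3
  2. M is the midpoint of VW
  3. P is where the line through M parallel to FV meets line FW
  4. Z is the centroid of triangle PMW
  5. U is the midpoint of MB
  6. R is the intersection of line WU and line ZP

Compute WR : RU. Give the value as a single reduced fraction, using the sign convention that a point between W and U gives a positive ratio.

WR:RU = 3/11

Set F = (0, 0), B = (1, 0), W = (0, 1); any affine frame gives the same invariant.
1. V lies on line BF with BV:VF = 5:3 ⇒ V = (3/8, 0)
2. M is the midpoint of VW ⇒ M = (3/16, 1/2)
3. P is where the line through M parallel to FV meets line FW ⇒ P = (0, 1/2)
4. Z is the centroid of triangle PMW ⇒ Z = (1/16, 2/3)
5. U is the midpoint of MB ⇒ U = (19/32, 1/4)
6. R is the intersection of line WU and line ZP ⇒ R = (57/448, 47/56)
R = W + t·(U−W) with t = 3/14, so WR:RU = t:(1−t) = 3/14:11/14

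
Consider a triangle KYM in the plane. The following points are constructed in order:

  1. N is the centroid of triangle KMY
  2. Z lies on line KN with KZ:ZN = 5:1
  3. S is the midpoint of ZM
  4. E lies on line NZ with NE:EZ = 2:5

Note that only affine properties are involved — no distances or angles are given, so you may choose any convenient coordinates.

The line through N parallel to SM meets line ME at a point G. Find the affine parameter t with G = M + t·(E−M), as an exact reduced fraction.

Choose coordinates K = (0, 0), Y = (1, 0), M = (0, 1).
1. N is the centroid of triangle KMY ⇒ N = (1/3, 1/3)
2. Z lies on line KN with KZ:ZN = 5:1 ⇒ Z = (5/18, 5/18)
3. S is the midpoint of ZM ⇒ S = (5/36, 23/36)
4. E lies on line NZ with NE:EZ = 2:5 ⇒ E = (20/63, 20/63)
through N parallel to SM: direction (-5/36, 13/36); meets ME at G = (4/9, 2/45)
G = M + t·(E−M) with t = 7/5

t = 7/5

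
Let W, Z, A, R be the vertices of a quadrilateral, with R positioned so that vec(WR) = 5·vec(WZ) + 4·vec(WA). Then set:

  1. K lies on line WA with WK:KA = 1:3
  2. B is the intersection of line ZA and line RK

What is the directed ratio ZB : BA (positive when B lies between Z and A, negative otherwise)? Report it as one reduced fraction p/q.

Set W = (0, 0), Z = (1, 0), A = (0, 1), R = (5, 4); any affine frame gives the same invariant.
1. K lies on line WA with WK:KA = 1:3 ⇒ K = (0, 1/4)
2. B is the intersection of line ZA and line RK ⇒ B = (3/7, 4/7)
B = Z + t·(A−Z) with t = 4/7, so ZB:BA = t:(1−t) = 4/7:3/7

ZB:BA = 4/3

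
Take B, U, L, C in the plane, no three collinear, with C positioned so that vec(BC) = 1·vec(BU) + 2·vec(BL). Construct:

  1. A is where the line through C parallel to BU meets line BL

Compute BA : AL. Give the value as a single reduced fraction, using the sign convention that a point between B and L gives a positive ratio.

Assign B = (0, 0), U = (1, 0), L = (0, 1), C = (1, 2) — the answer is frame-independent, so this choice is without loss of generality.
1. A is where the line through C parallel to BU meets line BL ⇒ A = (0, 2)
A = B + t·(L−B) with t = 2, so BA:AL = t:(1−t) = 2:-1

BA:AL = -2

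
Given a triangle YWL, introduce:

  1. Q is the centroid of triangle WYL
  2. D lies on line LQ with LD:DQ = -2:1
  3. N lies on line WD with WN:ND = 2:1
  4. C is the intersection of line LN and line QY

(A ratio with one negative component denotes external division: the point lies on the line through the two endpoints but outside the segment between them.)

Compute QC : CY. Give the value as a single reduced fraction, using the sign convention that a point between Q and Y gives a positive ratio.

Assign Y = (0, 0), W = (1, 0), L = (0, 1) — the answer is frame-independent, so this choice is without loss of generality.
1. Q is the centroid of triangle WYL ⇒ Q = (1/3, 1/3)
2. D lies on line LQ with LD:DQ = -2:1 ⇒ D = (2/3, -1/3)
3. N lies on line WD with WN:ND = 2:1 ⇒ N = (7/9, -2/9)
4. C is the intersection of line LN and line QY ⇒ C = (7/18, 7/18)
C = Q + t·(Y−Q) with t = -1/6, so QC:CY = t:(1−t) = -1/6:7/6

QC:CY = -1/7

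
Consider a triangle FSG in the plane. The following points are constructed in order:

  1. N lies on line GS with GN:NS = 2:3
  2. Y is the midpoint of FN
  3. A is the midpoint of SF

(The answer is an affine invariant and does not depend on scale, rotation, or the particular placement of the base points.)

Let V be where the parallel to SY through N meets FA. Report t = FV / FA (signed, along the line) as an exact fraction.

t = 4

Choose coordinates F = (0, 0), S = (1, 0), G = (0, 1).
1. N lies on line GS with GN:NS = 2:3 ⇒ N = (2/5, 3/5)
2. Y is the midpoint of FN ⇒ Y = (1/5, 3/10)
3. A is the midpoint of SF ⇒ A = (1/2, 0)
through N parallel to SY: direction (-4/5, 3/10); meets FA at V = (2, 0)
V = F + t·(A−F) with t = 4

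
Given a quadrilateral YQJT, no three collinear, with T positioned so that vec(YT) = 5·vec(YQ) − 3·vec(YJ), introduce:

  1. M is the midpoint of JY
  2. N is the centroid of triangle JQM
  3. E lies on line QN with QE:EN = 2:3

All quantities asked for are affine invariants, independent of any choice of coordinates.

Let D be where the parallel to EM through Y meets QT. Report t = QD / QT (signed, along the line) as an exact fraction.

t = 3/10

Assign Y = (0, 0), Q = (1, 0), J = (0, 1), T = (5, -3) — the answer is frame-independent, so this choice is without loss of generality.
1. M is the midpoint of JY ⇒ M = (0, 1/2)
2. N is the centroid of triangle JQM ⇒ N = (1/3, 1/2)
3. E lies on line QN with QE:EN = 2:3 ⇒ E = (11/15, 1/5)
through Y parallel to EM: direction (-11/15, 3/10); meets QT at D = (11/5, -9/10)
D = Q + t·(T−Q) with t = 3/10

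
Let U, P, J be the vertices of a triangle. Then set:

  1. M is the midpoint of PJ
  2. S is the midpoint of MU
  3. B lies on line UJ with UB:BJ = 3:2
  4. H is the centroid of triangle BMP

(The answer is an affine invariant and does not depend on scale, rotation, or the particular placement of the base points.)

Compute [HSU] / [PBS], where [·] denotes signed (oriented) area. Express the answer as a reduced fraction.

Set U = (0, 0), P = (1, 0), J = (0, 1); any affine frame gives the same invariant.
1. M is the midpoint of PJ ⇒ M = (1/2, 1/2)
2. S is the midpoint of MU ⇒ S = (1/4, 1/4)
3. B lies on line UJ with UB:BJ = 3:2 ⇒ B = (0, 3/5)
4. H is the centroid of triangle BMP ⇒ H = (1/2, 11/30)
2·[HSU] = 1/30, 2·[PBS] = 1/5
[HSU]:[PBS] = 1/30:1/5 = 1/6

[HSU]:[PBS] = 1/6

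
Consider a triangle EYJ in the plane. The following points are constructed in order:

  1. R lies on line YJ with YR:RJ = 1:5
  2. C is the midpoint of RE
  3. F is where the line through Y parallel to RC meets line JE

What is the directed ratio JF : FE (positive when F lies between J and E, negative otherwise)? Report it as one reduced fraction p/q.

JF:FE = -6

Choose coordinates E = (0, 0), Y = (1, 0), J = (0, 1).
1. R lies on line YJ with YR:RJ = 1:5 ⇒ R = (5/6, 1/6)
2. C is the midpoint of RE ⇒ C = (5/12, 1/12)
3. F is where the line through Y parallel to RC meets line JE ⇒ F = (0, -1/5)
F = J + t·(E−J) with t = 6/5, so JF:FE = t:(1−t) = 6/5:-1/5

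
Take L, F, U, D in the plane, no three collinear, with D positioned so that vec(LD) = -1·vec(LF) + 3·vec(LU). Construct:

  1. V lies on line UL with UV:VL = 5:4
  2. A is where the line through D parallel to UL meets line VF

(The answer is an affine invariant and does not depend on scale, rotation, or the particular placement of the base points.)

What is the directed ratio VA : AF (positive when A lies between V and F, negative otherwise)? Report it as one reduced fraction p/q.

Work in coordinates with L = (0, 0), F = (1, 0), U = (0, 1), D = (-1, 3).
1. V lies on line UL with UV:VL = 5:4 ⇒ V = (0, 4/9)
2. A is where the line through D parallel to UL meets line VF ⇒ A = (-1, 8/9)
A = V + t·(F−V) with t = -1, so VA:AF = t:(1−t) = -1:2

VA:AF = -1/2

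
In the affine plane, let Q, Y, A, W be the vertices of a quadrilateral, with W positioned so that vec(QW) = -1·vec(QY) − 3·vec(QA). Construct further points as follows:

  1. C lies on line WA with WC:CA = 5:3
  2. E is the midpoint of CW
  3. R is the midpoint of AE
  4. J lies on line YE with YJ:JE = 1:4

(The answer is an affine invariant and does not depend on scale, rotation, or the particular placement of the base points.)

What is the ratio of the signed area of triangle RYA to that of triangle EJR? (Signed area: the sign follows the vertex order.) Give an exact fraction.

Work in coordinates with Q = (0, 0), Y = (1, 0), A = (0, 1), W = (-1, -3).
1. C lies on line WA with WC:CA = 5:3 ⇒ C = (-3/8, -1/2)
2. E is the midpoint of CW ⇒ E = (-11/16, -7/4)
3. R is the midpoint of AE ⇒ R = (-11/32, -3/8)
4. J lies on line YE with YJ:JE = 1:4 ⇒ J = (53/80, -7/20)
2·[RYA] = 55/32, 2·[EJR] = 11/8
[RYA]:[EJR] = 55/32:11/8 = 5/4

[RYA]:[EJR] = 5/4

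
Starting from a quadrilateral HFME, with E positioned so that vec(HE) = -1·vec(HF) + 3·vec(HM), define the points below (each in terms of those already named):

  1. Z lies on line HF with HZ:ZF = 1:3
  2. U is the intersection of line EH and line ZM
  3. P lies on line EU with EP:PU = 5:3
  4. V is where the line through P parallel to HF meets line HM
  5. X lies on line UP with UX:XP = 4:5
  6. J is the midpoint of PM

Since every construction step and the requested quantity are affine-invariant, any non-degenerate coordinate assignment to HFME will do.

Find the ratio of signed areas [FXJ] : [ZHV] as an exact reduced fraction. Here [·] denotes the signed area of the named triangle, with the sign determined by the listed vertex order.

Choose coordinates H = (0, 0), F = (1, 0), M = (0, 1), E = (-1, 3).
1. Z lies on line HF with HZ:ZF = 1:3 ⇒ Z = (1/4, 0)
2. U is the intersection of line EH and line ZM ⇒ U = (1, -3)
3. P lies on line EU with EP:PU = 5:3 ⇒ P = (1/4, -3/4)
4. V is where the line through P parallel to HF meets line HM ⇒ V = (0, -3/4)
5. X lies on line UP with UX:XP = 4:5 ⇒ X = (2/3, -2)
6. J is the midpoint of PM ⇒ J = (1/8, 1/8)
2·[FXJ] = -43/24, 2·[ZHV] = 3/16
[FXJ]:[ZHV] = -43/24:3/16 = -86/9

[FXJ]:[ZHV] = -86/9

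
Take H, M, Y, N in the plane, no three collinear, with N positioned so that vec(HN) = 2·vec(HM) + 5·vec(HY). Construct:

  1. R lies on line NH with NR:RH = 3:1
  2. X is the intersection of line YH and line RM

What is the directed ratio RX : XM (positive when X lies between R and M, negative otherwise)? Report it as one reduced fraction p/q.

RX:XM = -1/2

Set H = (0, 0), M = (1, 0), Y = (0, 1), N = (2, 5); any affine frame gives the same invariant.
1. R lies on line NH with NR:RH = 3:1 ⇒ R = (1/2, 5/4)
2. X is the intersection of line YH and line RM ⇒ X = (0, 5/2)
X = R + t·(M−R) with t = -1, so RX:XM = t:(1−t) = -1:2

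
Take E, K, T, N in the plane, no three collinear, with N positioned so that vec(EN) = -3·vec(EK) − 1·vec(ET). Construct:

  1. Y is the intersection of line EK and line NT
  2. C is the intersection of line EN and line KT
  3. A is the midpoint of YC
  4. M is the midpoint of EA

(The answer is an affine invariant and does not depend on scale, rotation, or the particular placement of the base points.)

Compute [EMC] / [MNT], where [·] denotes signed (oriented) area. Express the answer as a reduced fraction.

Assign E = (0, 0), K = (1, 0), T = (0, 1), N = (-3, -1) — the answer is frame-independent, so this choice is without loss of generality.
1. Y is the intersection of line EK and line NT ⇒ Y = (-3/2, 0)
2. C is the intersection of line EN and line KT ⇒ C = (3/4, 1/4)
3. A is the midpoint of YC ⇒ A = (-3/8, 1/8)
4. M is the midpoint of EA ⇒ M = (-3/16, 1/16)
2·[EMC] = -3/32, 2·[MNT] = -39/16
[EMC]:[MNT] = -3/32:-39/16 = 1/26

[EMC]:[MNT] = 1/26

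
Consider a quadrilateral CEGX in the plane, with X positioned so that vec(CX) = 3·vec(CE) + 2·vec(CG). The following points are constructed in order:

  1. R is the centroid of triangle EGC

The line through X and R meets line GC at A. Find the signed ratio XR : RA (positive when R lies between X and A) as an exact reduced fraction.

XR:RA = 8

Set C = (0, 0), E = (1, 0), G = (0, 1), X = (3, 2); any affine frame gives the same invariant.
1. R is the centroid of triangle EGC ⇒ R = (1/3, 1/3)
line XR meets GC at A = (0, 1/8)
R = X + t·(A−X) with t = 8/9, so XR:RA = 8/9:1/9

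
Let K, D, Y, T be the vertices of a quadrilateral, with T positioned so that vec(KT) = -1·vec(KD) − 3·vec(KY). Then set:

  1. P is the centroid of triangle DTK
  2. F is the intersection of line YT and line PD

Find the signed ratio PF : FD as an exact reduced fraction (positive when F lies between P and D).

Assign K = (0, 0), D = (1, 0), Y = (0, 1), T = (-1, -3) — the answer is frame-independent, so this choice is without loss of generality.
1. P is the centroid of triangle DTK ⇒ P = (0, -1)
2. F is the intersection of line YT and line PD ⇒ F = (-2/3, -5/3)
F = P + t·(D−P) with t = -2/3, so PF:FD = t:(1−t) = -2/3:5/3

PF:FD = -2/5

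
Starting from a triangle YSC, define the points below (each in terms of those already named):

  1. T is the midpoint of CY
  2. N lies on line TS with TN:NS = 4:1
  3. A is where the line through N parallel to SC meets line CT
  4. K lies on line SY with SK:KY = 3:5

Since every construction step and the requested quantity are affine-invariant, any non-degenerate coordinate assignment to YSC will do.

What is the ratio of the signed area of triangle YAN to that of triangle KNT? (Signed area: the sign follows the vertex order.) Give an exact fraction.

Set Y = (0, 0), S = (1, 0), C = (0, 1); any affine frame gives the same invariant.
1. T is the midpoint of CY ⇒ T = (0, 1/2)
2. N lies on line TS with TN:NS = 4:1 ⇒ N = (4/5, 1/10)
3. A is where the line through N parallel to SC meets line CT ⇒ A = (0, 9/10)
4. K lies on line SY with SK:KY = 3:5 ⇒ K = (5/8, 0)
2·[YAN] = -18/25, 2·[KNT] = 3/20
[YAN]:[KNT] = -18/25:3/20 = -24/5

[YAN]:[KNT] = -24/5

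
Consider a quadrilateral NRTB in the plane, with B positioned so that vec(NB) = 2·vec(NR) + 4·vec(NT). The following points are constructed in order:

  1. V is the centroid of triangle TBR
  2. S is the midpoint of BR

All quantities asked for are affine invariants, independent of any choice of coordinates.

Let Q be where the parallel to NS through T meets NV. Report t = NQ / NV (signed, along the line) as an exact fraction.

Choose coordinates N = (0, 0), R = (1, 0), T = (0, 1), B = (2, 4).
1. V is the centroid of triangle TBR ⇒ V = (1, 5/3)
2. S is the midpoint of BR ⇒ S = (3/2, 2)
through T parallel to NS: direction (3/2, 2); meets NV at Q = (3, 5)
Q = N + t·(V−N) with t = 3

t = 3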